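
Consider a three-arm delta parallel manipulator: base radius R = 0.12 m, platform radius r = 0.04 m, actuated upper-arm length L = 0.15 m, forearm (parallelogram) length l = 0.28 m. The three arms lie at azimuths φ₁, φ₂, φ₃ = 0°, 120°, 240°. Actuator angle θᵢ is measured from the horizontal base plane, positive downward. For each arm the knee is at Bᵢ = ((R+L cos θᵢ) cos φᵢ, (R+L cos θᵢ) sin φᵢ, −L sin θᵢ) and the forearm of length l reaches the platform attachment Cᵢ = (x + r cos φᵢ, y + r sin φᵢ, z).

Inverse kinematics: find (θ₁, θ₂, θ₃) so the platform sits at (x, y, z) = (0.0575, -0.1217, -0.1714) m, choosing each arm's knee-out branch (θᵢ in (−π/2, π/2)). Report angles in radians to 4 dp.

θ₁ = -0.0872, θ₂ = 1.1345, θ₃ = -0.2615

arm 1 (φ=0.0°): x'=0.0575, y'=-0.1217
  A cos θ + B sin θ = C:  0.0225·cos θ + -0.1714·sin θ = 0.0373
  √(A²+B²)=0.1729;  θ1 = -1.4403+1.3530 ≈ -0.0872
rotate P by −φ2: (-0.1341, 0.0111, -0.1714)
  e−x'=0.2141;  (l²−L²−(e−x')²−y'²−z²)/2L = -0.0649
  θ2 = atan2(B,A) + arccos(C/0.2743) = 1.1345
φ3=240.0° → target in arm frame (0.0766, 0.1106)
  A=0.0034, B=-0.1714, C=(l²−L²−A²−y'²−z²)/(2L)=0.0476
  γ=atan2(-0.1714,0.0034)=-1.5512;  ψ=arccos(0.2774)=1.2897;  θ3=γ+ψ≈-0.2615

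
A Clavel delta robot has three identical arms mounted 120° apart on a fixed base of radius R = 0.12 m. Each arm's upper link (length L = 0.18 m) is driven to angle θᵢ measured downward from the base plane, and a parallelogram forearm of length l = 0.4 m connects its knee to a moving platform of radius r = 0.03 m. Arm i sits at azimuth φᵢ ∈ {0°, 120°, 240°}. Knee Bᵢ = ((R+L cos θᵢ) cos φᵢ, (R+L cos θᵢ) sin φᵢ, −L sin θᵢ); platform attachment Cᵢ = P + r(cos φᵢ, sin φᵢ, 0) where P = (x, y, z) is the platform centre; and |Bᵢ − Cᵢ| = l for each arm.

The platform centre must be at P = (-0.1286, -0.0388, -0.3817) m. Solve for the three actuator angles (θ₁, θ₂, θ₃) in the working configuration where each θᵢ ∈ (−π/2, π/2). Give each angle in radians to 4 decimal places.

θ₁ = 0.9597, θ₂ = 0.4362, θ₃ = 0.1742

arm 1 (φ=0.0°): x'=-0.1286, y'=-0.0388
  A cos θ + B sin θ = C:  0.2186·cos θ + -0.3817·sin θ = -0.1872
  γ=atan2(-0.3817,0.2186)=-1.0507;  ψ=arccos(-0.4255)=2.0104;  θ1=γ+ψ≈0.9597
rotate P by −φ2: (0.0307, 0.1308, -0.3817)
  A=0.0593, B=-0.3817, C=(l²−L²−A²−y'²−z²)/(2L)=-0.1075
  θ2 = atan2(B,A) + arccos(C/0.3863) = 0.4362
rotate P by −φ3: (0.0979, -0.0920, -0.3817)
  A=-0.0079, B=-0.3817, C=(l²−L²−A²−y'²−z²)/(2L)=-0.0739
  θ3 = atan2(B,A) + arccos(C/0.3818) = 0.1742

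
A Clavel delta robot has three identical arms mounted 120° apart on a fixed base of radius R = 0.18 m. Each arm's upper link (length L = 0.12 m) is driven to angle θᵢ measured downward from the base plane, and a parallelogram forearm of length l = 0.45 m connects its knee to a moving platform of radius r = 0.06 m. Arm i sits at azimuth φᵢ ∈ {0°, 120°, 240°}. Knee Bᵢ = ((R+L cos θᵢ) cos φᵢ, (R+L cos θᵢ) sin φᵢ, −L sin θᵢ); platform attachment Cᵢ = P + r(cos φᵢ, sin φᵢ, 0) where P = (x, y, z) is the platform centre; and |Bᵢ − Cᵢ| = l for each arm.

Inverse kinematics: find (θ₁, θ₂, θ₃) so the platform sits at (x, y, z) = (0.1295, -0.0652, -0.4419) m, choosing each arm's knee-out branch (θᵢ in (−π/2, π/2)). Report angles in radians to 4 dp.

θ₁ = 0.0873, θ₂ = 1.1348, θ₃ = 0.6981

arm 1 (φ=0.0°): x'=0.1295, y'=-0.0652
  A=-0.0095, B=-0.4419, C=(l²−L²−A²−y'²−z²)/(2L)=-0.0480
  θ1 = atan2(B,A) + arccos(C/0.4420) = 0.0873
arm 2 (φ=120.0°): x'=-0.1212, y'=-0.0796
  A cos θ + B sin θ = C:  0.2412·cos θ + -0.4419·sin θ = -0.2987
  √(A²+B²)=0.5034;  θ2 = -1.0711+2.2060 ≈ 1.1348
rotate P by −φ3: (-0.0083, 0.1448, -0.4419)
  e−x'=0.1283;  (l²−L²−(e−x')²−y'²−z²)/2L = -0.1858
  √(A²+B²)=0.4601;  θ3 = -1.2883+1.9864 ≈ 0.6981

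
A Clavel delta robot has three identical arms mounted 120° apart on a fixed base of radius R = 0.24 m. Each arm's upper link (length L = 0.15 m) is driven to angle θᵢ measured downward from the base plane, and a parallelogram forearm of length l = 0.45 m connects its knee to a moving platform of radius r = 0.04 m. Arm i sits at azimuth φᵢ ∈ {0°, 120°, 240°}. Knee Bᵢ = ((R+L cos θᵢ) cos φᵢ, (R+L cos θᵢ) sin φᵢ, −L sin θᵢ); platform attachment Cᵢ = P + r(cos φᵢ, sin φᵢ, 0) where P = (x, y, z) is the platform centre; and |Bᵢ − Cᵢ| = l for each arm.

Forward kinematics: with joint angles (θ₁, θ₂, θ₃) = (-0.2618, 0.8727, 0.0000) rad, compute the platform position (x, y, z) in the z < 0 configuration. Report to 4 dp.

(0.0710, -0.0857, -0.3078)

φ1=0.0°: virtual centre (0.3449, 0.0000, 0.0388), radius l
φ2=120.0°: virtual centre (-0.1482, 0.2567, -0.1149), radius l
S3 = (0.3500·cos240.0°, 0.3500·sin240.0°, 0.0000) = (-0.1750, -0.3031, 0.0000)
eliminate P² terms by subtracting sphere 1 from 2 and 3
plane₁₂: -0.9862x+0.5134y+-0.3075z = -0.0194
Cramer: x(z) = 0.0095-0.1999z;  y(z) = -0.0196+0.2148z
into |P−S₁|² = l²: 1.0861z² + 0.0481z + -0.0881 = 0;  Δ = 0.3850;  z = -0.3078 or 0.2635 → z<0 root = -0.3078
x = 0.0710, y = -0.0857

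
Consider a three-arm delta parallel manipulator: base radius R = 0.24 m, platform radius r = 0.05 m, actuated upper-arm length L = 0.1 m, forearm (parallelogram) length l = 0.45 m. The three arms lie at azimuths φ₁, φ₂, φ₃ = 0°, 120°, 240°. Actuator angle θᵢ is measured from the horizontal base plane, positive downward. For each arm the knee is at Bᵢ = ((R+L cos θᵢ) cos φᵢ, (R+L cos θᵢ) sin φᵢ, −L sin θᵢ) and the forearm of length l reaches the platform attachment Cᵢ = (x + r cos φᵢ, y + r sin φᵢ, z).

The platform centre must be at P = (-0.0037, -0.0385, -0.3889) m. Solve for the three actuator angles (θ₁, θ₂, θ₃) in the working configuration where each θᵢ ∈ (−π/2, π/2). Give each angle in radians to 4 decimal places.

θ₁ = 0.4362, θ₂ = 0.6106, θ₃ = 0.1739

arm 1 (φ=0.0°): x'=-0.0037, y'=-0.0385
  e−x'=0.1937;  (l²−L²−(e−x')²−y'²−z²)/2L = 0.0113
  γ=atan2(-0.3889,0.1937)=-1.1087;  ψ=arccos(0.0259)=1.5448;  θ1=γ+ψ≈0.4362
φ2=120.0° → target in arm frame (-0.0315, 0.0225)
  A cos θ + B sin θ = C:  0.2215·cos θ + -0.3889·sin θ = -0.0415
  γ=atan2(-0.3889,0.2215)=-1.0531;  ψ=arccos(-0.0928)=1.6637;  θ2=γ+ψ≈0.6106
rotate P by −φ3: (0.0352, 0.0160, -0.3889)
  A=0.1548, B=-0.3889, C=(l²−L²−A²−y'²−z²)/(2L)=0.0852
  γ=atan2(-0.3889,0.1548)=-1.1920;  ψ=arccos(0.2035)=1.3659;  θ3=γ+ψ≈0.1739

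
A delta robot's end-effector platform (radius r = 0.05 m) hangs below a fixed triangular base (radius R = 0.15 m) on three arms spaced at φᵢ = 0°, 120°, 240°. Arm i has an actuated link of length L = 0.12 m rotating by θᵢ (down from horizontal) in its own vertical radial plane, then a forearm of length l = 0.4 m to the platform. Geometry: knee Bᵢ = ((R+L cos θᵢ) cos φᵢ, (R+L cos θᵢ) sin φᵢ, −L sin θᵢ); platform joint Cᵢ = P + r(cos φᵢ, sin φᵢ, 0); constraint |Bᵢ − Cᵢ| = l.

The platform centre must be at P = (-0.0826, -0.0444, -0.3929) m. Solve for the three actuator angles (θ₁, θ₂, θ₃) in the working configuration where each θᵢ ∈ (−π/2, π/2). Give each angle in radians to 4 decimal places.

θ₁ = 0.8729, θ₂ = 0.5240, θ₃ = 0.1748

φ1=0.0° → target in arm frame (-0.0826, -0.0444)
  A cos θ + B sin θ = C:  0.1826·cos θ + -0.3929·sin θ = -0.1837
  θ1 = atan2(B,A) + arccos(C/0.4333) = 0.8729
rotate P by −φ2: (0.0028, 0.0937, -0.3929)
  A cos θ + B sin θ = C:  0.0972·cos θ + -0.3929·sin θ = -0.1125
  θ2 = atan2(B,A) + arccos(C/0.4047) = 0.5240
arm 3 (φ=240.0°): x'=0.0798, y'=-0.0493
  e−x'=0.0202;  (l²−L²−(e−x')²−y'²−z²)/2L = -0.0484
  θ3 = atan2(B,A) + arccos(C/0.3934) = 0.1748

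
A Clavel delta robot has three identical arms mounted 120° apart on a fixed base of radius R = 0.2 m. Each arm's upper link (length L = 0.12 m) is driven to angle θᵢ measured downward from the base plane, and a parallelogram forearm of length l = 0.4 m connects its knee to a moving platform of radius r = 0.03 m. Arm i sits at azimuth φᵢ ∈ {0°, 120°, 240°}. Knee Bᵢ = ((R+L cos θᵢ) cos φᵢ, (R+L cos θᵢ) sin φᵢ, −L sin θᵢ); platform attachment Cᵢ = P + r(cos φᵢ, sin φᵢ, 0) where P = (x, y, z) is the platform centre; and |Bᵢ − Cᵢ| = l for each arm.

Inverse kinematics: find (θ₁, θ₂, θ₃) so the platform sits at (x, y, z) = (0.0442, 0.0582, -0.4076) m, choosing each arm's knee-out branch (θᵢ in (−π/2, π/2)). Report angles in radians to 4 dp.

θ₁ = 0.6981, θ₂ = 0.7857, θ₃ = 1.3090

φ1=0.0° → target in arm frame (0.0442, 0.0582)
  e−x'=0.1258;  (l²−L²−(e−x')²−y'²−z²)/2L = -0.1656
  √(A²+B²)=0.4266;  θ1 = -1.2714+1.9696 ≈ 0.6981
φ2=120.0° → target in arm frame (0.0283, -0.0674)
  A cos θ + B sin θ = C:  0.1417·cos θ + -0.4076·sin θ = -0.1881
  γ=atan2(-0.4076,0.1417)=-1.2362;  ψ=arccos(-0.4360)=2.0220;  θ2=γ+ψ≈0.7857
φ3=240.0° → target in arm frame (-0.0725, 0.0092)
  A cos θ + B sin θ = C:  0.2425·cos θ + -0.4076·sin θ = -0.3310
  θ3 = atan2(B,A) + arccos(C/0.4743) = 1.3090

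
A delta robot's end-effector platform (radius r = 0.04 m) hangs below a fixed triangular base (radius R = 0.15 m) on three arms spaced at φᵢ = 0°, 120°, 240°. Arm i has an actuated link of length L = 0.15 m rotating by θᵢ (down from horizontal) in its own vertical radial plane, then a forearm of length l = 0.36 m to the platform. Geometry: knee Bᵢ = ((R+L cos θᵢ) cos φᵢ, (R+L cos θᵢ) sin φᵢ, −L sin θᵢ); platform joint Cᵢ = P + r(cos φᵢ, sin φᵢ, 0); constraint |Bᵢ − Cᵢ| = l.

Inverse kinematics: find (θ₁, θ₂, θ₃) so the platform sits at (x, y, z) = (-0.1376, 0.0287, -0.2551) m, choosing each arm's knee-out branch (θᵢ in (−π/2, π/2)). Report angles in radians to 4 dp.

θ₁ = 0.9601, θ₂ = -0.3489, θ₃ = -0.0002

arm 1 (φ=0.0°): x'=-0.1376, y'=0.0287
  A cos θ + B sin θ = C:  0.2476·cos θ + -0.2551·sin θ = -0.0670
  θ1 = atan2(B,A) + arccos(C/0.3555) = 0.9601
φ2=120.0° → target in arm frame (0.0937, 0.1048)
  A cos θ + B sin θ = C:  0.0163·cos θ + -0.2551·sin θ = 0.1026
  θ2 = atan2(B,A) + arccos(C/0.2556) = -0.3489
φ3=240.0° → target in arm frame (0.0439, -0.1335)
  A cos θ + B sin θ = C:  0.0661·cos θ + -0.2551·sin θ = 0.0661
  θ3 = atan2(B,A) + arccos(C/0.2635) = -0.0002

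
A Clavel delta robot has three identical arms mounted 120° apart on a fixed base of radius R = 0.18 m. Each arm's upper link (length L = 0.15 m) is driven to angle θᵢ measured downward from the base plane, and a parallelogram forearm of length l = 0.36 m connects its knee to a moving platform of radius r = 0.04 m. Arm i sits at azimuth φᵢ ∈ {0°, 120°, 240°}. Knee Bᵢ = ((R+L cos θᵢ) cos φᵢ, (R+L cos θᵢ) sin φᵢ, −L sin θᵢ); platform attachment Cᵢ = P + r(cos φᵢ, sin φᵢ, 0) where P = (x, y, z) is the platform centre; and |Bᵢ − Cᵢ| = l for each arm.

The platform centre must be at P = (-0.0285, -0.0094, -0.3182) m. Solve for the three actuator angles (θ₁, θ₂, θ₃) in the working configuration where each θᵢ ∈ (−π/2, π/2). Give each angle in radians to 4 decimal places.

arm 1 (φ=0.0°): x'=-0.0285, y'=-0.0094
  A=0.1685, B=-0.3182, C=(l²−L²−A²−y'²−z²)/(2L)=-0.0754
  γ=atan2(-0.3182,0.1685)=-1.0838;  ψ=arccos(-0.2095)=1.7819;  θ1=γ+ψ≈0.6981
φ2=120.0° → target in arm frame (0.0061, 0.0294)
  A cos θ + B sin θ = C:  0.1339·cos θ + -0.3182·sin θ = -0.0431
  √(A²+B²)=0.3452;  θ2 = -1.1725+1.6961 ≈ 0.5236
rotate P by −φ3: (0.0224, -0.0200, -0.3182)
  e−x'=0.1176;  (l²−L²−(e−x')²−y'²−z²)/2L = -0.0279
  √(A²+B²)=0.3392;  θ3 = -1.2168+1.6533 ≈ 0.4365

θ₁ = 0.6981, θ₂ = 0.5236, θ₃ = 0.4365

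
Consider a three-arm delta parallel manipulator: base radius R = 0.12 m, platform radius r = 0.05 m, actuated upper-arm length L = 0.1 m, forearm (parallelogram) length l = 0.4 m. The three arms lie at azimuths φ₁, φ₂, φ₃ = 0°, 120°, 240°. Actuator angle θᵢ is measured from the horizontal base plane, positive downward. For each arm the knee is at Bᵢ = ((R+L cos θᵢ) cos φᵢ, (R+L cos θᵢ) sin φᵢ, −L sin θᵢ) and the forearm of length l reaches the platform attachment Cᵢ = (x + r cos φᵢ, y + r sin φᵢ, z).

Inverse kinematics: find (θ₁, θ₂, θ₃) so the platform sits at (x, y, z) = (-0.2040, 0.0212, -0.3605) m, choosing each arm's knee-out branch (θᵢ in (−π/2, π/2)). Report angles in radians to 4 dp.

θ₁ = 1.3094, θ₂ = 0.0000, θ₃ = 0.1747

φ1=0.0° → target in arm frame (-0.2040, 0.0212)
  A cos θ + B sin θ = C:  0.2740·cos θ + -0.3605·sin θ = -0.2774
  √(A²+B²)=0.4528;  θ1 = -0.9209+2.2302 ≈ 1.3094
φ2=120.0° → target in arm frame (0.1204, 0.1661)
  A cos θ + B sin θ = C:  -0.0504·cos θ + -0.3605·sin θ = -0.0504
  θ2 = atan2(B,A) + arccos(C/0.3640) = 0.0000
rotate P by −φ3: (0.0836, -0.1873, -0.3605)
  e−x'=-0.0136;  (l²−L²−(e−x')²−y'²−z²)/2L = -0.0761
  √(A²+B²)=0.3608;  θ3 = -1.6086+1.7833 ≈ 0.1747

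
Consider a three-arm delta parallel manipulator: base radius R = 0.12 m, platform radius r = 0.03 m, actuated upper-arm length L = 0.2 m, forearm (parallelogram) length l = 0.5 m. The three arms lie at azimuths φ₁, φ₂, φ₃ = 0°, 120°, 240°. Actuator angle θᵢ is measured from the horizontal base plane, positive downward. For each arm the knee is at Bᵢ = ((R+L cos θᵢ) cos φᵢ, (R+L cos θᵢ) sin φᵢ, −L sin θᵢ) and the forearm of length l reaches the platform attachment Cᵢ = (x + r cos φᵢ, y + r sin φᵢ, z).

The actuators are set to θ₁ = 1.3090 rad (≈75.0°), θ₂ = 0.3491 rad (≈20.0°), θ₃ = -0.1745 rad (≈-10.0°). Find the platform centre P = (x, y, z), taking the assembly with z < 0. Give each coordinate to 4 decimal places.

(-0.2999, -0.0856, -0.4114)

S1 = (0.1418·cos0.0°, 0.1418·sin0.0°, -0.1932) = (0.1418, 0.0000, -0.1932)
arm 2 at φ=120.0°: ρ2 = 0.2779;  S2 = (-0.1390, 0.2407, -0.0684)
arm 3 at φ=240.0°: ρ3 = 0.2870;  S3 = (-0.1435, -0.2485, 0.0347)
eliminate P² terms by subtracting sphere 1 from 2 and 3
linear system: -0.5615x+0.4814y = 0.0245−0.2495z; -0.5705x+-0.4970y = 0.0261−0.4558z
det = 0.5537;  x = -0.0447+0.6203z,  y = -0.0012+0.2051z
quadratic in z: (1.4268)z²+(0.1545)z+(-0.1779)=0, √Δ=1.0194 → z ∈ {-0.4114, 0.3031}; z = -0.4114 (taking z<0)
x = -0.2999, y = -0.0856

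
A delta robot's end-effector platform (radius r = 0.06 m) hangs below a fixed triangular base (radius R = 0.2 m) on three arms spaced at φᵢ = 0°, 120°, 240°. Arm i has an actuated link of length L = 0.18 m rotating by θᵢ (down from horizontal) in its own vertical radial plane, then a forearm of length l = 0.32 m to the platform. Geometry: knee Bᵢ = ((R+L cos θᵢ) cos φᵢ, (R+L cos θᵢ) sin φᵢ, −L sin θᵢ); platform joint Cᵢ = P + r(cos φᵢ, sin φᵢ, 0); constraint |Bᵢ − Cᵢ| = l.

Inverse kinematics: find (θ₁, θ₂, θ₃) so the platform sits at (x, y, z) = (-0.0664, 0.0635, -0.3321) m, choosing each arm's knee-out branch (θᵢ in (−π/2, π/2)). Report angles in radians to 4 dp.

rotate P by −φ1: (-0.0664, 0.0635, -0.3321)
  A=0.2064, B=-0.3321, C=(l²−L²−A²−y'²−z²)/(2L)=-0.2415
  √(A²+B²)=0.3910;  θ1 = -1.0147+2.2364 ≈ 1.2217
φ2=120.0° → target in arm frame (0.0882, 0.0258)
  e−x'=0.0518;  (l²−L²−(e−x')²−y'²−z²)/2L = -0.1212
  γ=atan2(-0.3321,0.0518)=-1.4160;  ψ=arccos(-0.3606)=1.9397;  θ2=γ+ψ≈0.5237
φ3=240.0° → target in arm frame (-0.0218, -0.0893)
  A cos θ + B sin θ = C:  0.1618·cos θ + -0.3321·sin θ = -0.2068
  √(A²+B²)=0.3694;  θ3 = -1.1175+2.1648 ≈ 1.0474

θ₁ = 1.2217, θ₂ = 0.5237, θ₃ = 1.0474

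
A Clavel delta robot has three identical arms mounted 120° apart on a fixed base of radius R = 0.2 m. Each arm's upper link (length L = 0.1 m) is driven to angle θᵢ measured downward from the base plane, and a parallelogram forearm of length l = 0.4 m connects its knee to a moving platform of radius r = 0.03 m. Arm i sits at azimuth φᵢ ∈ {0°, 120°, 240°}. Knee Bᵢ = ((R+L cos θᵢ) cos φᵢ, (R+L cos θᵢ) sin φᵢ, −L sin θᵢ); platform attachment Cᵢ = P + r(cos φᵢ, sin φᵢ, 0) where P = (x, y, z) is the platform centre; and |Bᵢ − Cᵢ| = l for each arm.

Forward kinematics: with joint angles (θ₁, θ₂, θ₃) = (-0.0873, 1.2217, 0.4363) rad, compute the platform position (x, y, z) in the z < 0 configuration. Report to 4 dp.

(0.0888, -0.0738, -0.3404)

arm 1 at φ=0.0°: e+L cos θ1 = 0.2696;  S1 = (0.2696, 0.0000, 0.0087)
arm 2 at φ=120.0°: e+L cos θ2 = 0.2042;  S2 = (-0.1021, 0.1768, -0.0940)
φ3=240.0°: virtual centre (-0.1303, -0.2257, -0.0423), radius l
subtract pairs → two planes through P
plane₁₂: -0.7434x+0.3537y+-0.2054z = -0.0222
det = 0.6185;  x = 0.0180+-0.2082z,  y = -0.0251+0.1430z
quadratic in z: (1.0638)z²+(0.0802)z+(-0.0960)=0, √Δ=0.6441 → z ∈ {-0.3404, 0.2650}; z = -0.3404 (taking z<0)
x = 0.0888, y = -0.0738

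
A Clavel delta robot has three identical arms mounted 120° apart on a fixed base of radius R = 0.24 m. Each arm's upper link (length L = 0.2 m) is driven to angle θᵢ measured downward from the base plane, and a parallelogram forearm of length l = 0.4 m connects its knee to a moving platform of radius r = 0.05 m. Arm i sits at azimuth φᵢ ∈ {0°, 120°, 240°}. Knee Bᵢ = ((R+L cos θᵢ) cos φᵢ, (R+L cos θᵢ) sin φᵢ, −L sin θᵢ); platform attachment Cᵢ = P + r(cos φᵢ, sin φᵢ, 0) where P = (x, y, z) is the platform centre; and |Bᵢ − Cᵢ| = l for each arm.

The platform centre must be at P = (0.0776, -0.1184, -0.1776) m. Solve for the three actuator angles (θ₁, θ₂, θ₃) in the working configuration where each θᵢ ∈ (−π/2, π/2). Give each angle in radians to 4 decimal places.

θ₁ = -0.2616, θ₂ = 1.2215, θ₃ = -0.0878

rotate P by −φ1: (0.0776, -0.1184, -0.1776)
  A cos θ + B sin θ = C:  0.1124·cos θ + -0.1776·sin θ = 0.1545
  θ1 = atan2(B,A) + arccos(C/0.2102) = -0.2616
arm 2 (φ=120.0°): x'=-0.1413, y'=-0.0080
  e−x'=0.3313;  (l²−L²−(e−x')²−y'²−z²)/2L = -0.0535
  θ2 = atan2(B,A) + arccos(C/0.3759) = 1.2215
arm 3 (φ=240.0°): x'=0.0637, y'=0.1264
  e−x'=0.1263;  (l²−L²−(e−x')²−y'²−z²)/2L = 0.1413
  γ=atan2(-0.1776,0.1263)=-0.9528;  ψ=arccos(0.6486)=0.8650;  θ3=γ+ψ≈-0.0878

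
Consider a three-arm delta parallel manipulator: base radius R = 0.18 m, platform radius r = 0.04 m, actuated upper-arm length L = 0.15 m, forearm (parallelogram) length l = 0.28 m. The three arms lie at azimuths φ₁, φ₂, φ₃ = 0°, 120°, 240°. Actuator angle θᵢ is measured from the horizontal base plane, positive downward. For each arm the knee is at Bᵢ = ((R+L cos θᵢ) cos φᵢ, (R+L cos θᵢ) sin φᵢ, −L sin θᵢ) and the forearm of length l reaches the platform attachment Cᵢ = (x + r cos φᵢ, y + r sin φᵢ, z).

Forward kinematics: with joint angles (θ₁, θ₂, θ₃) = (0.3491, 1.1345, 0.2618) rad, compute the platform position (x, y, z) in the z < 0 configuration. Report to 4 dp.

(0.0333, -0.0677, -0.1631)

O1 = (0.2810·cos0.0°, 0.2810·sin0.0°, -0.0513) = (0.2810, 0.0000, -0.0513)
φ2=120.0°: virtual centre (-0.1017, 0.1761, -0.1359), radius l
O3 = (0.2849·cos240.0°, 0.2849·sin240.0°, -0.0388) = (-0.1424, -0.2467, -0.0388)
|O₂|²−|O₁|² = -0.0217;  |O₃|²−|O₁|² = 0.0011
[-0.7653 0.3523 -0.1693]·P = -0.0217;  [-0.8468 -0.4934 0.0250]·P = 0.0011
Cramer: x(z) = 0.0153-0.1106z;  y(z) = -0.0285+0.2403z
quadratic in z: (1.0700)z²+(0.1477)z+(-0.0044)=0, √Δ=0.2013 → z ∈ {-0.1631, 0.0251}; z = -0.1631 (taking z<0)
x = 0.0333, y = -0.0677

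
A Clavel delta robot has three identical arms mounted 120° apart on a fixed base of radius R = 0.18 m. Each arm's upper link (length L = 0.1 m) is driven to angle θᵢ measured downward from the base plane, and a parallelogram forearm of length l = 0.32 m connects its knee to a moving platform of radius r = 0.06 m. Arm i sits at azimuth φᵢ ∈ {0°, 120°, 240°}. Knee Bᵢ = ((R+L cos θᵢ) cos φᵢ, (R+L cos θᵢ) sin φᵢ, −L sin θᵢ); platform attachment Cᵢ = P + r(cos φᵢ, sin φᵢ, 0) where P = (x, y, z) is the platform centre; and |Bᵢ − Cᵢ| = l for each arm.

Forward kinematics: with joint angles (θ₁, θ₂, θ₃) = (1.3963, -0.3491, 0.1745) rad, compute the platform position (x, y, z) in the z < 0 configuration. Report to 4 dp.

(-0.1454, 0.0331, -0.2447)

φ1=0.0°: virtual centre (0.1374, 0.0000, -0.0985), radius l
centre 2 = (0.2140·cos120.0°, 0.2140·sin120.0°, 0.0342) = (-0.1070, 0.1853, 0.0342)
φ3=240.0°: virtual centre (-0.1092, -0.1892, -0.0174), radius l
|centre ₂|²−|centre ₁|² = 0.0184;  |centre ₃|²−|centre ₁|² = 0.0195
[-0.4887 0.3706 0.2654]·P = 0.0184;  [-0.4932 -0.3784 0.1622]·P = 0.0195
det = 0.3677;  x = -0.0385+0.4366z,  y = -0.0012+-0.1403z
quadratic in z: (1.2103)z²+(0.0437)z+(-0.0618)=0, √Δ=0.5485 → z ∈ {-0.2447, 0.2086}; z = -0.2447 (taking z<0)
x = -0.1454, y = 0.0331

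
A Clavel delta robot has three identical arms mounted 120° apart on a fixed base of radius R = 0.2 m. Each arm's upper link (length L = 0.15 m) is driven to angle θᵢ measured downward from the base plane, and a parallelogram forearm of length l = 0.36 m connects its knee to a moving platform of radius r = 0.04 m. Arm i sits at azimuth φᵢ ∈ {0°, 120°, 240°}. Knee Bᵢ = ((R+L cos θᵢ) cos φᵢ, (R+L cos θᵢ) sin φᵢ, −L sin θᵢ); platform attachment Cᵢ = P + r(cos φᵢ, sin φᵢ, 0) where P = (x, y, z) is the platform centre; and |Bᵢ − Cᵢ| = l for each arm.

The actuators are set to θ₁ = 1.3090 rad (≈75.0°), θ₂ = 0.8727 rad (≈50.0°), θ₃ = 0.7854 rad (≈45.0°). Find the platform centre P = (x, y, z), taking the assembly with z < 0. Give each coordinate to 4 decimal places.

O1 = (0.1988·cos0.0°, 0.1988·sin0.0°, -0.1449) = (0.1988, 0.0000, -0.1449)
O2 = (0.2564·cos120.0°, 0.2564·sin120.0°, -0.1149) = (-0.1282, 0.2221, -0.1149)
arm 3 at φ=240.0°: ρ3 = 0.2661;  O3 = (-0.1330, -0.2304, -0.1061)
eliminate P² terms by subtracting sphere 1 from 2 and 3
plane₁₂: -0.6541x+0.4441y+0.0600z = 0.0184
det = 0.5962;  x = -0.0303+0.1042z,  y = -0.0031+0.0184z
quadratic in z: (1.0112)z²+(0.2419)z+(-0.0561)=0, √Δ=0.5343 → z ∈ {-0.3838, 0.1446}; z = -0.3838 (taking z<0)
x = -0.0703, y = -0.0102

(-0.0703, -0.0102, -0.3838)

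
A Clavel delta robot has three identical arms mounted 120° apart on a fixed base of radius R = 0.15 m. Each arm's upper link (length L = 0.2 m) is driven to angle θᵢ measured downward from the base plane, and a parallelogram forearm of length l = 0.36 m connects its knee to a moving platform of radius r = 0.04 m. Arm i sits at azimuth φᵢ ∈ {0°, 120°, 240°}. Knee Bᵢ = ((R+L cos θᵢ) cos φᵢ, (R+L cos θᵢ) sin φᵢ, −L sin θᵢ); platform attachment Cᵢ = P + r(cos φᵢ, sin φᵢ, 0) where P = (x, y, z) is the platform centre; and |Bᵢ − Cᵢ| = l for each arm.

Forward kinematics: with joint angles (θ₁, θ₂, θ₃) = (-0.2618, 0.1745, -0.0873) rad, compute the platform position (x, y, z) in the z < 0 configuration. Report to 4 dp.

arm 1 at φ=0.0°: (R−r)+L cos θ1 = 0.3032;  S1 = (0.3032, 0.0000, 0.0518)
φ2=120.0°: virtual centre (-0.1535, 0.2658, -0.0347), radius l
φ3=240.0°: virtual centre (-0.1546, -0.2678, 0.0174), radius l
eliminate P² terms by subtracting sphere 1 from 2 and 3
plane₁₂: -0.9133x+0.5317y+-0.1730z = 0.0008
Cramer: x(z) = -0.0012-0.1323z;  y(z) = -0.0005+0.0980z
into |P−S₁|² = l²: 1.0271z² + -0.0231z + -0.0343 = 0;  Δ = 0.1414;  z = -0.1718 or 0.1943 → z<0 root = -0.1718
x = 0.0216, y = -0.0173

(0.0216, -0.0173, -0.1718)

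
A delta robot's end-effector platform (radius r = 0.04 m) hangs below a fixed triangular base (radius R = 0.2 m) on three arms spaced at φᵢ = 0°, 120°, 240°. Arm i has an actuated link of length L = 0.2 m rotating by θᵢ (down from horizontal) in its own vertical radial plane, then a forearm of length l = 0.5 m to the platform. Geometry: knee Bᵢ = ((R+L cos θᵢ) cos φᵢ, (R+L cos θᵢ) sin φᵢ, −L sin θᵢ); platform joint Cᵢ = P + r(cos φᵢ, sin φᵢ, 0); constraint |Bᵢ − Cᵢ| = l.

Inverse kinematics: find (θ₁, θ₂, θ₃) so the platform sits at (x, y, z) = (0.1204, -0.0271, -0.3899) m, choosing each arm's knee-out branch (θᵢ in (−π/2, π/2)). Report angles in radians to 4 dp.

φ1=0.0° → target in arm frame (0.1204, -0.0271)
  e−x'=0.0396;  (l²−L²−(e−x')²−y'²−z²)/2L = 0.1392
  γ=atan2(-0.3899,0.0396)=-1.4696;  ψ=arccos(0.3552)=1.2077;  θ1=γ+ψ≈-0.2619
arm 2 (φ=120.0°): x'=-0.0837, y'=-0.0907
  e−x'=0.2437;  (l²−L²−(e−x')²−y'²−z²)/2L = -0.0241
  θ2 = atan2(B,A) + arccos(C/0.4598) = 0.6109
arm 3 (φ=240.0°): x'=-0.0367, y'=0.1178
  A=0.1967, B=-0.3899, C=(l²−L²−A²−y'²−z²)/(2L)=0.0135
  √(A²+B²)=0.4367;  θ3 = -1.1035+1.5399 ≈ 0.4364

θ₁ = -0.2619, θ₂ = 0.6109, θ₃ = 0.4364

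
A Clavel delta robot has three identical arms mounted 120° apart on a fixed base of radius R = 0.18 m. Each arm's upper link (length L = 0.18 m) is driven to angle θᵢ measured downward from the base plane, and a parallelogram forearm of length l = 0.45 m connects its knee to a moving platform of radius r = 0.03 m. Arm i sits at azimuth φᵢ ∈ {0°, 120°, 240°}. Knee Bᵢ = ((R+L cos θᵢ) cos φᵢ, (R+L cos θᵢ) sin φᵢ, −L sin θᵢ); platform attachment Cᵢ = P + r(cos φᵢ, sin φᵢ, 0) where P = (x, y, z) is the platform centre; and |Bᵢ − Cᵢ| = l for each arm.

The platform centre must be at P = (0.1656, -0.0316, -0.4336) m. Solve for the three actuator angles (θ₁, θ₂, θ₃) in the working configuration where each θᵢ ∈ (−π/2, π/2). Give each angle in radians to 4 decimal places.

θ₁ = 0.0870, θ₂ = 1.1344, θ₃ = 0.9600

arm 1 (φ=0.0°): x'=0.1656, y'=-0.0316
  A cos θ + B sin θ = C:  -0.0156·cos θ + -0.4336·sin θ = -0.0532
  √(A²+B²)=0.4339;  θ1 = -1.6068+1.6937 ≈ 0.0870
φ2=120.0° → target in arm frame (-0.1102, -0.1276)
  A cos θ + B sin θ = C:  0.2602·cos θ + -0.4336·sin θ = -0.2830
  θ2 = atan2(B,A) + arccos(C/0.5057) = 1.1344
arm 3 (φ=240.0°): x'=-0.0554, y'=0.1592
  e−x'=0.2054;  (l²−L²−(e−x')²−y'²−z²)/2L = -0.2374
  θ3 = atan2(B,A) + arccos(C/0.4798) = 0.9600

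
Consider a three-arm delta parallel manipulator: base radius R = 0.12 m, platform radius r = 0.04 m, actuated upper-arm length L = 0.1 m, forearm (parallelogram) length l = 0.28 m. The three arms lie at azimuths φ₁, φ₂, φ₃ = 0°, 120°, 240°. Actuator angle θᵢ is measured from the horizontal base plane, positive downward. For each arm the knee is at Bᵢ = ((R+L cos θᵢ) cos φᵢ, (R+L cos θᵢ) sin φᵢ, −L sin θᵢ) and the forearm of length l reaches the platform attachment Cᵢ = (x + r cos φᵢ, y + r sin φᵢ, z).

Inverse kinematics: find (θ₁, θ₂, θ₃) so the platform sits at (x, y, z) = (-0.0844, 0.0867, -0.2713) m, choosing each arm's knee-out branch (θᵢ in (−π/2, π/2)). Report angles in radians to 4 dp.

θ₁ = 1.2218, θ₂ = 0.0004, θ₃ = 0.9601

rotate P by −φ1: (-0.0844, 0.0867, -0.2713)
  A cos θ + B sin θ = C:  0.1644·cos θ + -0.2713·sin θ = -0.1987
  √(A²+B²)=0.3172;  θ1 = -1.0260+2.2478 ≈ 1.2218
arm 2 (φ=120.0°): x'=0.1173, y'=0.0297
  e−x'=-0.0373;  (l²−L²−(e−x')²−y'²−z²)/2L = -0.0374
  √(A²+B²)=0.2738;  θ2 = -1.7074+1.7078 ≈ 0.0004
φ3=240.0° → target in arm frame (-0.0329, -0.1164)
  A=0.1129, B=-0.2713, C=(l²−L²−A²−y'²−z²)/(2L)=-0.1575
  γ=atan2(-0.2713,0.1129)=-1.1765;  ψ=arccos(-0.5361)=2.1366;  θ3=γ+ψ≈0.9601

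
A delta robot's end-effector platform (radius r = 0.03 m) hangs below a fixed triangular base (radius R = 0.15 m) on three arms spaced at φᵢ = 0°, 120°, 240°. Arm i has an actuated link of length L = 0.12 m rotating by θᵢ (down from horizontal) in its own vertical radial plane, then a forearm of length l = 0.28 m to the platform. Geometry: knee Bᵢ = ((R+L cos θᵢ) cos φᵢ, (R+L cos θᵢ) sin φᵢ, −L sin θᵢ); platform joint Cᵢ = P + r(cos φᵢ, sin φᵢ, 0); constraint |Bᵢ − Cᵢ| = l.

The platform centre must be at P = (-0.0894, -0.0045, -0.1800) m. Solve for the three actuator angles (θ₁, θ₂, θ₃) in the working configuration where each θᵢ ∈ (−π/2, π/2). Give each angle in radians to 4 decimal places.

θ₁ = 1.0470, θ₂ = 0.0006, θ₃ = -0.0876

arm 1 (φ=0.0°): x'=-0.0894, y'=-0.0045
  A=0.2094, B=-0.1800, C=(l²−L²−A²−y'²−z²)/(2L)=-0.0511
  √(A²+B²)=0.2761;  θ1 = -0.7100+1.7570 ≈ 1.0470
φ2=120.0° → target in arm frame (0.0408, 0.0797)
  e−x'=0.0792;  (l²−L²−(e−x')²−y'²−z²)/2L = 0.0791
  θ2 = atan2(B,A) + arccos(C/0.1967) = 0.0006
arm 3 (φ=240.0°): x'=0.0486, y'=-0.0752
  A=0.0714, B=-0.1800, C=(l²−L²−A²−y'²−z²)/(2L)=0.0869
  γ=atan2(-0.1800,0.0714)=-1.1932;  ψ=arccos(0.4486)=1.1055;  θ3=γ+ψ≈-0.0876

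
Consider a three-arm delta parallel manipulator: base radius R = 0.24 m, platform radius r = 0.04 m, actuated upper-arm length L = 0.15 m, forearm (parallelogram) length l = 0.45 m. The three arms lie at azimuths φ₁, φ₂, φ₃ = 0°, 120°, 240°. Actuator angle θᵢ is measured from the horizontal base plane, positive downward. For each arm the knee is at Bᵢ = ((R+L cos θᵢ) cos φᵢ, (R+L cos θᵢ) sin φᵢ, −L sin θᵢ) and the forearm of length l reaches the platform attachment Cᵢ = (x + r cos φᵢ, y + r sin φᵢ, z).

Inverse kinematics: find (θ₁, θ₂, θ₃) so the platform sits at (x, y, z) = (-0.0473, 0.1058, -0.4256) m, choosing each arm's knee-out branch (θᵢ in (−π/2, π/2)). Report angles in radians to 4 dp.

φ1=0.0° → target in arm frame (-0.0473, 0.1058)
  A=0.2473, B=-0.4256, C=(l²−L²−A²−y'²−z²)/(2L)=-0.2450
  θ1 = atan2(B,A) + arccos(C/0.4922) = 1.0473
φ2=120.0° → target in arm frame (0.1153, -0.0119)
  A cos θ + B sin θ = C:  0.0847·cos θ + -0.4256·sin θ = -0.0282
  γ=atan2(-0.4256,0.0847)=-1.3743;  ψ=arccos(-0.0650)=1.6358;  θ2=γ+ψ≈0.2615
arm 3 (φ=240.0°): x'=-0.0680, y'=-0.0939
  A=0.2680, B=-0.4256, C=(l²−L²−A²−y'²−z²)/(2L)=-0.2725
  θ3 = atan2(B,A) + arccos(C/0.5029) = 1.1346

θ₁ = 1.0473, θ₂ = 0.2615, θ₃ = 1.1346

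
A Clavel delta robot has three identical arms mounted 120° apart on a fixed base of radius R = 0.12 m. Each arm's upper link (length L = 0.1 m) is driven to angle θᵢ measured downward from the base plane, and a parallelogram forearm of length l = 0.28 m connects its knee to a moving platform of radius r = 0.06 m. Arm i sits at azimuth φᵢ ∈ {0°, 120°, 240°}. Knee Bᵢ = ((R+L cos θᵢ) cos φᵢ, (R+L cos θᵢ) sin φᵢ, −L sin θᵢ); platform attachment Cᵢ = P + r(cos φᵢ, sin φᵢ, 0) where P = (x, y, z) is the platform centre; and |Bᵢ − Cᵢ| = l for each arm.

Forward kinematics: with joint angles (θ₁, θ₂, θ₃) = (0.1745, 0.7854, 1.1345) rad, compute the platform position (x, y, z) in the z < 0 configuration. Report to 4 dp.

(0.0980, 0.0437, -0.2872)

arm 1 at φ=0.0°: e+L cos θ1 = 0.1585;  O1 = (0.1585, 0.0000, -0.0174)
O2 = (0.1307·cos120.0°, 0.1307·sin120.0°, -0.0707) = (-0.0654, 0.1132, -0.0707)
arm 3 at φ=240.0°: e+L cos θ3 = 0.1023;  O3 = (-0.0511, -0.0886, -0.0906)
subtract pairs → two planes through P
plane₁₂: -0.4477x+0.2264y+-0.1067z = -0.0033
det = 0.1742;  x = 0.0122+-0.2989z,  y = 0.0093+-0.1198z
sphere 1 gives Az²+Bz+C=0 with A=1.1037, B=0.1200, C=-0.0566;  B²−4AC=0.2643;  roots -0.2872, 0.1785;  negative root z = -0.2872
x = 0.0980, y = 0.0437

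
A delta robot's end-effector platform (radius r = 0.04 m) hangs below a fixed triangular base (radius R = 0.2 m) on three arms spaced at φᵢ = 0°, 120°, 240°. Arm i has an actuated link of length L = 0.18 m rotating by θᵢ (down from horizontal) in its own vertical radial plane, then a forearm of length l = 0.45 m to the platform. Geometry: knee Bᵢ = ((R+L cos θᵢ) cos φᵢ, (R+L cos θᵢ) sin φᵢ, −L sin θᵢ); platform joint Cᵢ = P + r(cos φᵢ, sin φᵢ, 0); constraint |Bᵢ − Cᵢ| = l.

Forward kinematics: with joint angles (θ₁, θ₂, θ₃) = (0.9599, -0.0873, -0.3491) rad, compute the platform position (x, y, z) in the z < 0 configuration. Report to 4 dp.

(-0.1580, -0.0227, -0.3040)

φ1=0.0°: virtual centre (0.2632, 0.0000, -0.1474), radius l
arm 2 at φ=120.0°: e+L cos θ2 = 0.3393;  S2 = (-0.1697, 0.2939, 0.0157)
S3 = (0.3291·cos240.0°, 0.3291·sin240.0°, 0.0616) = (-0.1646, -0.2850, 0.0616)
|S₂|²−|S₁|² = 0.0243;  |S₃|²−|S₁|² = 0.0211
linear system: -0.8658x+0.5877y = 0.0243−0.3263z; -0.8556x+-0.5701y = 0.0211−0.4180z
Cramer: x(z) = -0.0264+0.4332z;  y(z) = 0.0026+0.0831z
sphere 1 gives Az²+Bz+C=0 with A=1.1946, B=0.0444, C=-0.0969;  B²−4AC=0.4649;  roots -0.3040, 0.2668;  negative root z = -0.3040
x = -0.1580, y = -0.0227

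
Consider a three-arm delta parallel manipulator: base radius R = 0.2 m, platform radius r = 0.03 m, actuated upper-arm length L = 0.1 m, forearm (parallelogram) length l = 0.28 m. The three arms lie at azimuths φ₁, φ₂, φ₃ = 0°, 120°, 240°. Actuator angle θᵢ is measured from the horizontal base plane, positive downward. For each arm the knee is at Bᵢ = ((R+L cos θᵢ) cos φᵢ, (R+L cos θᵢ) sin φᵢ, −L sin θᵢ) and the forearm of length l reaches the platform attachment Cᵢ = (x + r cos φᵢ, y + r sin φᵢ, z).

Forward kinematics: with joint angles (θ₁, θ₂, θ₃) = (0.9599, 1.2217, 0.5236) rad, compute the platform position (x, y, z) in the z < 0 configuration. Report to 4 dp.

(-0.0051, -0.0474, -0.2307)

φ1=0.0°: virtual centre (0.2274, 0.0000, -0.0819), radius l
φ2=120.0°: virtual centre (-0.1021, 0.1768, -0.0940), radius l
arm 3 at φ=240.0°: e+L cos θ3 = 0.2566;  O3 = (-0.1283, -0.2222, -0.0500)
subtract pairs → two planes through P
plane₁₂: -0.6589x+0.3537y+-0.0241z = -0.0079
Cramer: x(z) = 0.0000+0.0218z;  y(z) = -0.0223+0.1087z
into |P−O₁|² = l²: 1.0123z² + 0.1491z + -0.0195 = 0;  Δ = 0.1011;  z = -0.2307 or 0.0834 → z<0 root = -0.2307
x = -0.0051, y = -0.0474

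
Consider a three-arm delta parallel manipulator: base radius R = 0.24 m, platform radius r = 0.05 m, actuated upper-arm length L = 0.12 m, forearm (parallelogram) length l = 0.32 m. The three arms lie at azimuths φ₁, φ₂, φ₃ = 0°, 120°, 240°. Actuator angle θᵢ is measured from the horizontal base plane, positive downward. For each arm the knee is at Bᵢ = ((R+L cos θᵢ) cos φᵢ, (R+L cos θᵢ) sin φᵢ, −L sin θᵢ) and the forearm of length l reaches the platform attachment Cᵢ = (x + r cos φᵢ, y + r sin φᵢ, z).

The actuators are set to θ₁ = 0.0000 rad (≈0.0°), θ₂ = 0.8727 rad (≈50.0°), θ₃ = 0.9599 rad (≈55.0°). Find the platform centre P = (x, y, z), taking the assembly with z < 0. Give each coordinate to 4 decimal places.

(0.0645, 0.0069, -0.2051)

φ1=0.0°: virtual centre (0.3100, 0.0000, 0.0000), radius l
S2 = (0.2671·cos120.0°, 0.2671·sin120.0°, -0.0919) = (-0.1336, 0.2313, -0.0919)
arm 3 at φ=240.0°: e+L cos θ3 = 0.2588;  S3 = (-0.1294, -0.2242, -0.0983)
|S₂|²−|S₁|² = -0.0163;  |S₃|²−|S₁|² = -0.0194
[-0.8871 0.4627 -0.1839]·P = -0.0163;  [-0.8788 -0.4483 -0.1966]·P = -0.0194
det = 0.8043;  x = 0.0203+-0.2156z,  y = 0.0036+-0.0159z
sphere 1 gives Az²+Bz+C=0 with A=1.0467, B=0.1248, C=-0.0184;  B²−4AC=0.0928;  roots -0.2051, 0.0859;  negative root z = -0.2051
x = 0.0645, y = 0.0069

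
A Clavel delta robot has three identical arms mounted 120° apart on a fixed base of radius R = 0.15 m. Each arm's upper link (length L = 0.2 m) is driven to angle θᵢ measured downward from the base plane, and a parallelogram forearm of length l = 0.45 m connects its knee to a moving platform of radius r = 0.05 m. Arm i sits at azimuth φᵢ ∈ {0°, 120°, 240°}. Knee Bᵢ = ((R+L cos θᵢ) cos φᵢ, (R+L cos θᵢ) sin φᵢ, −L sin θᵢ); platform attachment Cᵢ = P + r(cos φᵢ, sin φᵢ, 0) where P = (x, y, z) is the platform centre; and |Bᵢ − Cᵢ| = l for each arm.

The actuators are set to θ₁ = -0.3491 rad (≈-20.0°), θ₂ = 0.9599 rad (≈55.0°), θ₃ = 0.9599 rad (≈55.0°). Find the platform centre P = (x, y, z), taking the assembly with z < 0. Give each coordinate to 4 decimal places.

(0.2413, 0.0000, -0.3792)

φ1=0.0°: virtual centre (0.2879, 0.0000, 0.0684), radius l
φ2=120.0°: virtual centre (-0.1074, 0.1860, -0.1638), radius l
φ3=240.0°: virtual centre (-0.1074, -0.1860, -0.1638), radius l
|S₂|²−|S₁|² = -0.0146;  |S₃|²−|S₁|² = -0.0146
[-0.7906 0.3719 -0.4645]·P = -0.0146;  [-0.7906 -0.3719 -0.4645]·P = -0.0146
Cramer: x(z) = 0.0185-0.5875z;  y(z) = 0.0000+0.0000z
quadratic in z: (1.3452)z²+(0.1797)z+(-0.1252)=0, √Δ=0.8403 → z ∈ {-0.3792, 0.2455}; z = -0.3792 (taking z<0)
x = 0.2413, y = 0.0000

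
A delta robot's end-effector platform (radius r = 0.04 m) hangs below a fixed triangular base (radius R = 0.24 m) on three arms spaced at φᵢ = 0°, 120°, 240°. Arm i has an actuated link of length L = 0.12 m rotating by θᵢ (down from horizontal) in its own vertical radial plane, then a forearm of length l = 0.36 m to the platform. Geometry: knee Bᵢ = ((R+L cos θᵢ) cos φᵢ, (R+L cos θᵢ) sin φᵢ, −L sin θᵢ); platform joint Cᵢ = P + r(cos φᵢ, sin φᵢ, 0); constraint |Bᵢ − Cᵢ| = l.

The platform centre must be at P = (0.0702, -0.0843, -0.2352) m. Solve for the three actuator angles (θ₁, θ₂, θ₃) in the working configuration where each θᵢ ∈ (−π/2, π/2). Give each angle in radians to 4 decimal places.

arm 1 (φ=0.0°): x'=0.0702, y'=-0.0843
  A cos θ + B sin θ = C:  0.1298·cos θ + -0.2352·sin θ = 0.1497
  √(A²+B²)=0.2686;  θ1 = -1.0665+0.9798 ≈ -0.0868
rotate P by −φ2: (-0.1081, -0.0186, -0.2352)
  A cos θ + B sin θ = C:  0.3081·cos θ + -0.2352·sin θ = -0.1475
  θ2 = atan2(B,A) + arccos(C/0.3876) = 1.3091
arm 3 (φ=240.0°): x'=0.0379, y'=0.1029
  A cos θ + B sin θ = C:  0.1621·cos θ + -0.2352·sin θ = 0.0959
  √(A²+B²)=0.2856;  θ3 = -0.9674+1.2285 ≈ 0.2612

θ₁ = -0.0868, θ₂ = 1.3091, θ₃ = 0.2612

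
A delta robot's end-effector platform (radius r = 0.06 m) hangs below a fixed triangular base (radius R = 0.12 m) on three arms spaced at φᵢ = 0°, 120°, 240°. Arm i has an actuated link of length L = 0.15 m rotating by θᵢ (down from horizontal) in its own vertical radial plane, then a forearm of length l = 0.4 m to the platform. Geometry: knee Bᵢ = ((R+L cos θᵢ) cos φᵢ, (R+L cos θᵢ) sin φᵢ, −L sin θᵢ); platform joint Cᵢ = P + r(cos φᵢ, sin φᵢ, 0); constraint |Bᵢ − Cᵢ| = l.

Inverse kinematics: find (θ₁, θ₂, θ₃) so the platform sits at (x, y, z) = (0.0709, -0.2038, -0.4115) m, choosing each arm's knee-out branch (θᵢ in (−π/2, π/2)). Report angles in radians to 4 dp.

θ₁ = 0.6109, θ₂ = 1.3965, θ₃ = 0.3490

φ1=0.0° → target in arm frame (0.0709, -0.2038)
  A cos θ + B sin θ = C:  -0.0109·cos θ + -0.4115·sin θ = -0.2450
  θ1 = atan2(B,A) + arccos(C/0.4116) = 0.6109
rotate P by −φ2: (-0.2119, 0.0405, -0.4115)
  A cos θ + B sin θ = C:  0.2719·cos θ + -0.4115·sin θ = -0.3581
  √(A²+B²)=0.4932;  θ2 = -0.9868+2.3833 ≈ 1.3965
rotate P by −φ3: (0.1410, 0.1633, -0.4115)
  A cos θ + B sin θ = C:  -0.0810·cos θ + -0.4115·sin θ = -0.2169
  θ3 = atan2(B,A) + arccos(C/0.4194) = 0.3490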